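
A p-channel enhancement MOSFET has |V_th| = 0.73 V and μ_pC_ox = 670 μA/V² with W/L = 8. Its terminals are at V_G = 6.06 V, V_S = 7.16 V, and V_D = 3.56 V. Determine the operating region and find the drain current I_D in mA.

Saturation; I_D = 0.367 mA

V_SG = V_S − V_G = 7.16 − 6.06 = 1.1 V; V_SD = V_S − V_D = 7.16 − 3.56 = 3.6 V.
k_p = μ_pC_ox · (W/L) = 5.36 mA/V².
V_ov = V_SG − |V_th| = 1.1 − 0.73 = 0.37 V.
Since V_SD = 3.6 V ≥ V_ov = 0.37 V, the device is in saturation.
I_D = ½ k_p V_ov² = 0.5 × 5.36 × 0.37² = 0.367 mA.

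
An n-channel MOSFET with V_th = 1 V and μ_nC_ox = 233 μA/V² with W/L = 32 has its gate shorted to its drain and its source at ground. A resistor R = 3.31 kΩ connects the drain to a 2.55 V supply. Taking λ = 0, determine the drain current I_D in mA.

I_D = 0.373 mA

With gate tied to drain, V_GS = V_DS ≥ V_GS − V_th, so the device is in saturation.
k_n = μ_nC_ox · (W/L) = 7.456 mA/V².
KCL at the drain: ½ k_n (V_GS − V_th)² = (V_DD − V_GS)/R.
Let x = V_GS − 1. Then 12.3 x² + x − 1.55 = 0, giving x = 0.316 V (positive root), so V_GS = 1.32 V.
I_D = (V_DD − V_GS)/R = (2.55 − 1.32) / 3.31 = 0.373 mA.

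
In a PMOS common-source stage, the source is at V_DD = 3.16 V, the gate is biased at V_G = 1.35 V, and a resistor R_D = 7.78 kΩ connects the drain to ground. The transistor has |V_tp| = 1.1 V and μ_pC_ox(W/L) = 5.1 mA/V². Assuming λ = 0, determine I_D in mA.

V_SG = V_DD − V_G = 3.16 − 1.35 = 1.81 V, so V_ov = 1.81 − 1.1 = 0.71 V.
Assume saturation: I_D = ½ k_p V_ov² = 0.5 × 5.1 × 0.71² = 1.29 mA, giving V_SD = V_DD − I_D R_D = 3.16 − 1.29 × 7.78 = -6.84 V.
But -6.84 V < V_ov = 0.71 V, so the device is actually in triode.
In triode I_D = k_p[V_ov V_SD − ½ V_SD²] and I_D = (V_DD − V_SD)/R_D. Equating: 19.8 V_SD² − 29.17 V_SD + 3.16 = 0, giving V_SD = 0.118 V (the root below V_ov).
I_D = (3.16 − 0.118) / 7.78 = 0.391 mA.

I_D = 0.391 mA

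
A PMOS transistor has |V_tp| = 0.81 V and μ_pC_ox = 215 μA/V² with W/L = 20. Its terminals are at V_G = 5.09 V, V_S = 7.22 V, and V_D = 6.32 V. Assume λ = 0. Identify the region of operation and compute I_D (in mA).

V_SG = V_S − V_G = 7.22 − 5.09 = 2.13 V; V_SD = V_S − V_D = 7.22 − 6.32 = 0.9 V.
k_p = μ_pC_ox · (W/L) = 4.3 mA/V².
V_ov = V_SG − |V_tp| = 2.13 − 0.81 = 1.32 V.
Since V_SD = 0.9 V < V_ov = 1.32 V, the device is in the triode region.
I_D = k_p [V_ov · V_SD − ½ V_SD²] = 4.3 × [1.32 × 0.9 − 0.5 × 0.9²] = 3.37 mA.

Triode; I_D = 3.37 mA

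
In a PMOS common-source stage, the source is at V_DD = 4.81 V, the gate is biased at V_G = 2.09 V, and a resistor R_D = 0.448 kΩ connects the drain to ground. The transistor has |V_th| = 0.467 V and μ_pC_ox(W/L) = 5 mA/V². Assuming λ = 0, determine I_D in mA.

I_D = 8.57 mA

V_SG = V_DD − V_G = 4.81 − 2.09 = 2.72 V, so V_ov = 2.72 − 0.467 = 2.25 V.
Assume saturation: I_D = ½ k_p V_ov² = 0.5 × 5 × 2.25² = 12.7 mA, giving V_SD = V_DD − I_D R_D = 4.81 − 12.7 × 0.448 = -0.875 V.
But -0.875 V < V_ov = 2.25 V, so the device is actually in triode.
In triode I_D = k_p[V_ov V_SD − ½ V_SD²] and I_D = (V_DD − V_SD)/R_D. Equating: 1.12 V_SD² − 6.047 V_SD + 4.81 = 0, giving V_SD = 0.97 V (the root below V_ov).
I_D = (4.81 − 0.97) / 0.448 = 8.57 mA.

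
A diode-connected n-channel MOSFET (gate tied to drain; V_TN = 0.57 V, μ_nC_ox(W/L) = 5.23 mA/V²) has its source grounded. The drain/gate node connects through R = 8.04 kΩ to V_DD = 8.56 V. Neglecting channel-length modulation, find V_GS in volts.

V_GS = 1.16 V

With gate tied to drain, V_GS = V_DS ≥ V_GS − V_TN, so the device is in saturation.
KCL at the drain: ½ k_n (V_GS − V_TN)² = (V_DD − V_GS)/R.
Let x = V_GS − 0.57. Then 21 x² + x − 7.99 = 0, giving x = 0.593 V (positive root), so V_GS = 1.16 V.
I_D = (V_DD − V_GS)/R = (8.56 − 1.16) / 8.04 = 0.92 mA.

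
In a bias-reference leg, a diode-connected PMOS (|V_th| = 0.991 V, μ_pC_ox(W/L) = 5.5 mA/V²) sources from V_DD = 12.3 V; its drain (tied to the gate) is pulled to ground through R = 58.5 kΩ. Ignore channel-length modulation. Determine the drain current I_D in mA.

With gate tied to drain, V_SG = V_SD ≥ V_SG − |V_th|, so the device is in saturation.
KCL at the drain: ½ k_p (V_SG − |V_th|)² = (V_DD − V_SG)/R.
Let x = V_SG − 0.991. Then 161 x² + x − 11.31 = 0, giving x = 0.262 V (positive root), so V_SG = 1.25 V.
I_D = (V_DD − V_SG)/R = (12.3 − 1.25) / 58.5 = 0.189 mA.

I_D = 0.189 mA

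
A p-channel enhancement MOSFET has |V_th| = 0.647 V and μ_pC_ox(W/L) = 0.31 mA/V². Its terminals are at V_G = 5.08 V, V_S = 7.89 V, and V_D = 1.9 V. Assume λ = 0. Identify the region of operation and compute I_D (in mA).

Saturation; I_D = 0.725 mA

V_SG = V_S − V_G = 7.89 − 5.08 = 2.81 V; V_SD = V_S − V_D = 7.89 − 1.9 = 5.99 V.
V_ov = V_SG − |V_th| = 2.81 − 0.647 = 2.16 V.
Since V_SD = 5.99 V ≥ V_ov = 2.16 V, the device is in saturation.
I_D = ½ k_p V_ov² = 0.5 × 0.31 × 2.16² = 0.725 mA.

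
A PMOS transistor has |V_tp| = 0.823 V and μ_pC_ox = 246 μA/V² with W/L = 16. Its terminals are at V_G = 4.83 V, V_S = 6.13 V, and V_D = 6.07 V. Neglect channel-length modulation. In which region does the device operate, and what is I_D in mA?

V_SG = V_S − V_G = 6.13 − 4.83 = 1.3 V; V_SD = V_S − V_D = 6.13 − 6.07 = 0.06 V.
k_p = μ_pC_ox · (W/L) = 3.936 mA/V².
V_ov = V_SG − |V_tp| = 1.3 − 0.823 = 0.477 V.
Since V_SD = 0.06 V < V_ov = 0.477 V, the device is in the triode region.
I_D = k_p [V_ov · V_SD − ½ V_SD²] = 3.936 × [0.477 × 0.06 − 0.5 × 0.06²] = 0.106 mA.

Triode; I_D = 0.106 mA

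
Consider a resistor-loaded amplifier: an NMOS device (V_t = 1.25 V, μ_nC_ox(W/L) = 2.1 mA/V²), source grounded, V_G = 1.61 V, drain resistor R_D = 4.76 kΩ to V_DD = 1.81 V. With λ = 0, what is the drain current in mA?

I_D = 0.136 mA

V_GS = V_G = 1.61 V, so V_ov = 1.61 − 1.25 = 0.36 V.
Assume saturation: I_D = ½ k_n V_ov² = 0.5 × 2.1 × 0.36² = 0.136 mA, giving V_DS = V_DD − I_D R_D = 1.81 − 0.136 × 4.76 = 1.16 V.
V_DS = 1.16 V ≥ V_ov = 0.36 V, confirming saturation.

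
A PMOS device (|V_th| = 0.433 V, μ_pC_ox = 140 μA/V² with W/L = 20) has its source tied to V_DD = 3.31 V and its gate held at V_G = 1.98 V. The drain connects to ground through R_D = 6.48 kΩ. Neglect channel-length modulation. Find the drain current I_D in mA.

V_SG = V_DD − V_G = 3.31 − 1.98 = 1.33 V, so V_ov = 1.33 − 0.433 = 0.897 V.
k_p = μ_pC_ox · (W/L) = 2.8 mA/V².
Assume saturation: I_D = ½ k_p V_ov² = 0.5 × 2.8 × 0.897² = 1.13 mA, giving V_SD = V_DD − I_D R_D = 3.31 − 1.13 × 6.48 = -3.99 V.
But -3.99 V < V_ov = 0.897 V, so the device is actually in triode.
In triode I_D = k_p[V_ov V_SD − ½ V_SD²] and I_D = (V_DD − V_SD)/R_D. Equating: 9.07 V_SD² − 17.28 V_SD + 3.31 = 0, giving V_SD = 0.216 V (the root below V_ov).
I_D = (3.31 − 0.216) / 6.48 = 0.477 mA.

I_D = 0.477 mA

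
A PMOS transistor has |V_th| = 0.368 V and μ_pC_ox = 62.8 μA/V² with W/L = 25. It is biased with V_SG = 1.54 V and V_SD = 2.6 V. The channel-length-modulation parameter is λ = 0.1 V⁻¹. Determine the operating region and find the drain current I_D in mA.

Saturation; I_D = 1.36 mA

k_p = μ_pC_ox · (W/L) = 1.57 mA/V².
V_ov = V_SG − |V_th| = 1.54 − 0.368 = 1.17 V.
Since V_SD = 2.6 V ≥ V_ov = 1.17 V, the device is in saturation.
I_D = ½ k_p V_ov² (1 + λ V_SD) = 0.5 × 1.57 × 1.17² × (1 + 0.1 × 2.6) = 1.36 mA.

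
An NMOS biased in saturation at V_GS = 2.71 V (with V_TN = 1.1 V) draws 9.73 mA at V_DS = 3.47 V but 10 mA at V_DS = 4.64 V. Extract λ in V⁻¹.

With V_GS fixed, I_D ∝ (1 + λ V_DS) in saturation, so I_D2/I_D1 = (1 + λ V_DS2)/(1 + λ V_DS1).
10/9.73 = 1.028 = (1 + 4.64 λ)/(1 + 3.47 λ).
Solving: λ (I_D1 V_DS2 − I_D2 V_DS1) = I_D2 − I_D1, so λ = (10 − 9.73) / (9.73 × 4.64 − 10 × 3.47) = 0.27 / 10.4 = 0.0258 V⁻¹.

λ = 0.0258 V⁻¹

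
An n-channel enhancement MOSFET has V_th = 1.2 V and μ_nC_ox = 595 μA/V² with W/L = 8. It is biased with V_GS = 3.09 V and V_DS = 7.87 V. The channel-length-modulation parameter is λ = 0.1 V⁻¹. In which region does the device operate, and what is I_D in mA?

Saturation; I_D = 15.2 mA

k_n = μ_nC_ox · (W/L) = 4.76 mA/V².
V_ov = V_GS − V_th = 3.09 − 1.2 = 1.89 V.
Since V_DS = 7.87 V ≥ V_ov = 1.89 V, the device is in saturation.
I_D = ½ k_n V_ov² (1 + λ V_DS) = 0.5 × 4.76 × 1.89² × (1 + 0.1 × 7.87) = 15.2 mA.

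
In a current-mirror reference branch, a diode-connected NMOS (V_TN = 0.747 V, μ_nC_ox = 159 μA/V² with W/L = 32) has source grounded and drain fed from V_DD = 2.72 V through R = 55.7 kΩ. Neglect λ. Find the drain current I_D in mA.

I_D = 0.0334 mA

With gate tied to drain, V_GS = V_DS ≥ V_GS − V_TN, so the device is in saturation.
k_n = μ_nC_ox · (W/L) = 5.088 mA/V².
KCL at the drain: ½ k_n (V_GS − V_TN)² = (V_DD − V_GS)/R.
Let x = V_GS − 0.747. Then 142 x² + x − 1.973 = 0, giving x = 0.115 V (positive root), so V_GS = 0.862 V.
I_D = (V_DD − V_GS)/R = (2.72 − 0.862) / 55.7 = 0.0334 mA.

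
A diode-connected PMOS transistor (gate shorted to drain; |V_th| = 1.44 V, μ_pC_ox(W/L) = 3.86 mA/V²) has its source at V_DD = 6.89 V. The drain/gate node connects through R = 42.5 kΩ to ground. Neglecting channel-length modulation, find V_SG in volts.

With gate tied to drain, V_SG = V_SD ≥ V_SG − |V_th|, so the device is in saturation.
KCL at the drain: ½ k_p (V_SG − |V_th|)² = (V_DD − V_SG)/R.
Let x = V_SG − 1.44. Then 82 x² + x − 5.45 = 0, giving x = 0.252 V (positive root), so V_SG = 1.69 V.
I_D = (V_DD − V_SG)/R = (6.89 − 1.69) / 42.5 = 0.122 mA.

V_SG = 1.69 V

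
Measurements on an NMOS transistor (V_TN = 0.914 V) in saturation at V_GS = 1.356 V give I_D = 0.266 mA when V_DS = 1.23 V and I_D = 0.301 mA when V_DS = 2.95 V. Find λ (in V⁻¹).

With V_GS fixed, I_D ∝ (1 + λ V_DS) in saturation, so I_D2/I_D1 = (1 + λ V_DS2)/(1 + λ V_DS1).
0.301/0.266 = 1.132 = (1 + 2.95 λ)/(1 + 1.23 λ).
Solving: λ (I_D1 V_DS2 − I_D2 V_DS1) = I_D2 − I_D1, so λ = (0.301 − 0.266) / (0.266 × 2.95 − 0.301 × 1.23) = 0.035 / 0.414 = 0.0844 V⁻¹.

λ = 0.0844 V⁻¹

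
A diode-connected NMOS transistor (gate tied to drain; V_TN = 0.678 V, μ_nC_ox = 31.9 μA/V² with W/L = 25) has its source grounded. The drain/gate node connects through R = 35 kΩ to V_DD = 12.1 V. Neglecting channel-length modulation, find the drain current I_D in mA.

With gate tied to drain, V_GS = V_DS ≥ V_GS − V_TN, so the device is in saturation.
k_n = μ_nC_ox · (W/L) = 0.7975 mA/V².
KCL at the drain: ½ k_n (V_GS − V_TN)² = (V_DD − V_GS)/R.
Let x = V_GS − 0.678. Then 14 x² + x − 11.42 = 0, giving x = 0.87 V (positive root), so V_GS = 1.55 V.
I_D = (V_DD − V_GS)/R = (12.1 − 1.55) / 35 = 0.301 mA.

I_D = 0.301 mA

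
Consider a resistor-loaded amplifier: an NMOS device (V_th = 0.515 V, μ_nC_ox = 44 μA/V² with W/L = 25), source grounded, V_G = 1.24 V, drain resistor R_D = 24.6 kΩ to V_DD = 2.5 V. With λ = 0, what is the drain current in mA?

V_GS = V_G = 1.24 V, so V_ov = 1.24 − 0.515 = 0.725 V.
k_n = μ_nC_ox · (W/L) = 1.1 mA/V².
Assume saturation: I_D = ½ k_n V_ov² = 0.5 × 1.1 × 0.725² = 0.289 mA, giving V_DS = V_DD − I_D R_D = 2.5 − 0.289 × 24.6 = -4.61 V.
But -4.61 V < V_ov = 0.725 V, so the device is actually in triode.
In triode I_D = k_n[V_ov V_DS − ½ V_DS²] and I_D = (V_DD − V_DS)/R_D. Equating: 13.5 V_DS² − 20.62 V_DS + 2.5 = 0, giving V_DS = 0.133 V (the root below V_ov).
I_D = (2.5 − 0.133) / 24.6 = 0.0962 mA.

I_D = 0.0962 mA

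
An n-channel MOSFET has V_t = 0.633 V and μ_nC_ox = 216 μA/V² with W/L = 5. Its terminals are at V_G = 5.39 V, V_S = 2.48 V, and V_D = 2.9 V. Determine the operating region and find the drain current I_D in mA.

Triode; I_D = 0.938 mA

V_GS = V_G − V_S = 5.39 − 2.48 = 2.91 V; V_DS = V_D − V_S = 2.9 − 2.48 = 0.42 V.
k_n = μ_nC_ox · (W/L) = 1.08 mA/V².
V_ov = V_GS − V_t = 2.91 − 0.633 = 2.28 V.
Since V_DS = 0.42 V < V_ov = 2.28 V, the device is in the triode region.
I_D = k_n [V_ov · V_DS − ½ V_DS²] = 1.08 × [2.28 × 0.42 − 0.5 × 0.42²] = 0.938 mA.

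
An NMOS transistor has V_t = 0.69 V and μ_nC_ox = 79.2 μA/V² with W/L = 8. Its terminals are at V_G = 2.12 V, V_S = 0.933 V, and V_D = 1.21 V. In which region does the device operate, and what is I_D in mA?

Triode; I_D = 0.0629 mA

V_GS = V_G − V_S = 2.12 − 0.933 = 1.19 V; V_DS = V_D − V_S = 1.21 − 0.933 = 0.277 V.
k_n = μ_nC_ox · (W/L) = 0.6336 mA/V².
V_ov = V_GS − V_t = 1.19 − 0.69 = 0.497 V.
Since V_DS = 0.277 V < V_ov = 0.497 V, the device is in the triode region.
I_D = k_n [V_ov · V_DS − ½ V_DS²] = 0.6336 × [0.497 × 0.277 − 0.5 × 0.277²] = 0.0629 mA.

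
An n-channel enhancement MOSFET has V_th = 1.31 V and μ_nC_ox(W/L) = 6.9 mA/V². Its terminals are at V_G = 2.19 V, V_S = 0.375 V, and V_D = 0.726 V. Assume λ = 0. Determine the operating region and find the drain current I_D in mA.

Triode; I_D = 0.798 mA

V_GS = V_G − V_S = 2.19 − 0.375 = 1.81 V; V_DS = V_D − V_S = 0.726 − 0.375 = 0.351 V.
V_ov = V_GS − V_th = 1.81 − 1.31 = 0.505 V.
Since V_DS = 0.351 V < V_ov = 0.505 V, the device is in the triode region.
I_D = k_n [V_ov · V_DS − ½ V_DS²] = 6.9 × [0.505 × 0.351 − 0.5 × 0.351²] = 0.798 mA.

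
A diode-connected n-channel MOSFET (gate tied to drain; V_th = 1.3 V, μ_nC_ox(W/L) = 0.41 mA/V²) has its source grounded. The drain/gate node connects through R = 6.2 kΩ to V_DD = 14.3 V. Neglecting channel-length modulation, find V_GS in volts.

With gate tied to drain, V_GS = V_DS ≥ V_GS − V_th, so the device is in saturation.
KCL at the drain: ½ k_n (V_GS − V_th)² = (V_DD − V_GS)/R.
Let x = V_GS − 1.3. Then 1.27 x² + x − 13 = 0, giving x = 2.83 V (positive root), so V_GS = 4.13 V.
I_D = (V_DD − V_GS)/R = (14.3 − 4.13) / 6.2 = 1.64 mA.

V_GS = 4.13 V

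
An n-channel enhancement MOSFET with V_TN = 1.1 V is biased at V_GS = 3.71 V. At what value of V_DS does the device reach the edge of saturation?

The boundary between triode and saturation is V_DS = V_GS − V_TN = V_ov.
V_ov = 3.71 − 1.1 = 2.61 V.

V_DS,sat = 2.61 V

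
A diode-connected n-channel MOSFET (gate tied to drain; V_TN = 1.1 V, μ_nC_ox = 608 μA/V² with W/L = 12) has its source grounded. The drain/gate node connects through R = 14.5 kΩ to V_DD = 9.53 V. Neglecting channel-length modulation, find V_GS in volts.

With gate tied to drain, V_GS = V_DS ≥ V_GS − V_TN, so the device is in saturation.
k_n = μ_nC_ox · (W/L) = 7.296 mA/V².
KCL at the drain: ½ k_n (V_GS − V_TN)² = (V_DD − V_GS)/R.
Let x = V_GS − 1.1. Then 52.9 x² + x − 8.43 = 0, giving x = 0.39 V (positive root), so V_GS = 1.49 V.
I_D = (V_DD − V_GS)/R = (9.53 − 1.49) / 14.5 = 0.554 mA.

V_GS = 1.49 V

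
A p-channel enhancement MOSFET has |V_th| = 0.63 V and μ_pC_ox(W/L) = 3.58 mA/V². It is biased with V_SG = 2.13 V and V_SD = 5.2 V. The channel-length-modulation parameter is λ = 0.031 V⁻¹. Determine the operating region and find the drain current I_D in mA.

Saturation; I_D = 4.68 mA

V_ov = V_SG − |V_th| = 2.13 − 0.63 = 1.5 V.
Since V_SD = 5.2 V ≥ V_ov = 1.5 V, the device is in saturation.
I_D = ½ k_p V_ov² (1 + λ V_SD) = 0.5 × 3.58 × 1.5² × (1 + 0.031 × 5.2) = 4.68 mA.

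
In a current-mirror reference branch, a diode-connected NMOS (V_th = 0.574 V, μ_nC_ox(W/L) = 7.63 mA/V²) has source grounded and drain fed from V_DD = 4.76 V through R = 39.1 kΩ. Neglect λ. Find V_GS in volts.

V_GS = 0.738 V

With gate tied to drain, V_GS = V_DS ≥ V_GS − V_th, so the device is in saturation.
KCL at the drain: ½ k_n (V_GS − V_th)² = (V_DD − V_GS)/R.
Let x = V_GS − 0.574. Then 149 x² + x − 4.186 = 0, giving x = 0.164 V (positive root), so V_GS = 0.738 V.
I_D = (V_DD − V_GS)/R = (4.76 − 0.738) / 39.1 = 0.103 mA.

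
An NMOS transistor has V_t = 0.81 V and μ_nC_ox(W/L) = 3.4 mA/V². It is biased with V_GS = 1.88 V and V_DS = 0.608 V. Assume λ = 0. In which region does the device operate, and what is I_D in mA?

Triode; I_D = 1.58 mA

V_ov = V_GS − V_t = 1.88 − 0.81 = 1.07 V.
Since V_DS = 0.608 V < V_ov = 1.07 V, the device is in the triode region.
I_D = k_n [V_ov · V_DS − ½ V_DS²] = 3.4 × [1.07 × 0.608 − 0.5 × 0.608²] = 1.58 mA.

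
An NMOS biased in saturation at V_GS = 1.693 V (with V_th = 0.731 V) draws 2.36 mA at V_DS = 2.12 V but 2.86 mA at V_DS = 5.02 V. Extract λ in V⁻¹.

λ = 0.0864 V⁻¹

With V_GS fixed, I_D ∝ (1 + λ V_DS) in saturation, so I_D2/I_D1 = (1 + λ V_DS2)/(1 + λ V_DS1).
2.86/2.36 = 1.212 = (1 + 5.02 λ)/(1 + 2.12 λ).
Solving: λ (I_D1 V_DS2 − I_D2 V_DS1) = I_D2 − I_D1, so λ = (2.86 − 2.36) / (2.36 × 5.02 − 2.86 × 2.12) = 0.5 / 5.78 = 0.0864 V⁻¹.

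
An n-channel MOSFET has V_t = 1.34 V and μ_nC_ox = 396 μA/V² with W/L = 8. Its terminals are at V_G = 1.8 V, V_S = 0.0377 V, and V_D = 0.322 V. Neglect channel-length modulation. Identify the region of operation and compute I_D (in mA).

V_GS = V_G − V_S = 1.8 − 0.0377 = 1.76 V; V_DS = V_D − V_S = 0.322 − 0.0377 = 0.284 V.
k_n = μ_nC_ox · (W/L) = 3.168 mA/V².
V_ov = V_GS − V_t = 1.76 − 1.34 = 0.422 V.
Since V_DS = 0.284 V < V_ov = 0.422 V, the device is in the triode region.
I_D = k_n [V_ov · V_DS − ½ V_DS²] = 3.168 × [0.422 × 0.284 − 0.5 × 0.284²] = 0.252 mA.

Triode; I_D = 0.252 mA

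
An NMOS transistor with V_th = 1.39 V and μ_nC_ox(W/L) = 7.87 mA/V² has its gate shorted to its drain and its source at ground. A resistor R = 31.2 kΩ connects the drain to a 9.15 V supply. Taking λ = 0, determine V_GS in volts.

With gate tied to drain, V_GS = V_DS ≥ V_GS − V_th, so the device is in saturation.
KCL at the drain: ½ k_n (V_GS − V_th)² = (V_DD − V_GS)/R.
Let x = V_GS − 1.39. Then 123 x² + x − 7.76 = 0, giving x = 0.247 V (positive root), so V_GS = 1.64 V.
I_D = (V_DD − V_GS)/R = (9.15 − 1.64) / 31.2 = 0.241 mA.

V_GS = 1.64 V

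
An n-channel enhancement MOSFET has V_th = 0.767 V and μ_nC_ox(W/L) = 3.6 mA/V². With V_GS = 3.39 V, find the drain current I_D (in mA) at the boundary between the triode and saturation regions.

I_D = 12.4 mA

At the boundary V_DS = V_ov = V_GS − V_th = 3.39 − 0.767 = 2.62 V.
I_D = ½ k_n V_ov² = 0.5 × 3.6 × 2.62² = 12.4 mA.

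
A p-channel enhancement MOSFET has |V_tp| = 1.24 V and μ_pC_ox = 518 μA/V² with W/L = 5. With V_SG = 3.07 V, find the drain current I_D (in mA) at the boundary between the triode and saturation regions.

I_D = 4.34 mA

At the boundary V_SD = V_ov = V_SG − |V_tp| = 3.07 − 1.24 = 1.83 V.
k_p = μ_pC_ox · (W/L) = 2.59 mA/V².
I_D = ½ k_p V_ov² = 0.5 × 2.59 × 1.83² = 4.34 mA.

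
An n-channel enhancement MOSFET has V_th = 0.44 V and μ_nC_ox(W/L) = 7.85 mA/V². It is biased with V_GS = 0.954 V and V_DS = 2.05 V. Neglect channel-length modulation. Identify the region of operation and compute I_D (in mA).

Saturation; I_D = 1.04 mA

V_ov = V_GS − V_th = 0.954 − 0.44 = 0.514 V.
Since V_DS = 2.05 V ≥ V_ov = 0.514 V, the device is in saturation.
I_D = ½ k_n V_ov² = 0.5 × 7.85 × 0.514² = 1.04 mA.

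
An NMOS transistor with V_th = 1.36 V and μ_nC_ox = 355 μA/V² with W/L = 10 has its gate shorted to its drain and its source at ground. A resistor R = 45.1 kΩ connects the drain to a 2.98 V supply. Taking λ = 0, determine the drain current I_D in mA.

With gate tied to drain, V_GS = V_DS ≥ V_GS − V_th, so the device is in saturation.
k_n = μ_nC_ox · (W/L) = 3.55 mA/V².
KCL at the drain: ½ k_n (V_GS − V_th)² = (V_DD − V_GS)/R.
Let x = V_GS − 1.36. Then 80.1 x² + x − 1.62 = 0, giving x = 0.136 V (positive root), so V_GS = 1.5 V.
I_D = (V_DD − V_GS)/R = (2.98 − 1.5) / 45.1 = 0.0329 mA.

I_D = 0.0329 mA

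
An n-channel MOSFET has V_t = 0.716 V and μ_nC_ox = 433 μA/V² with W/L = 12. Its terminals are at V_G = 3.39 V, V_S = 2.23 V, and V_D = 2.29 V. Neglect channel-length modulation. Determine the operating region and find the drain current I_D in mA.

Triode; I_D = 0.129 mA

V_GS = V_G − V_S = 3.39 − 2.23 = 1.16 V; V_DS = V_D − V_S = 2.29 − 2.23 = 0.06 V.
k_n = μ_nC_ox · (W/L) = 5.196 mA/V².
V_ov = V_GS − V_t = 1.16 − 0.716 = 0.444 V.
Since V_DS = 0.06 V < V_ov = 0.444 V, the device is in the triode region.
I_D = k_n [V_ov · V_DS − ½ V_DS²] = 5.196 × [0.444 × 0.06 − 0.5 × 0.06²] = 0.129 mA.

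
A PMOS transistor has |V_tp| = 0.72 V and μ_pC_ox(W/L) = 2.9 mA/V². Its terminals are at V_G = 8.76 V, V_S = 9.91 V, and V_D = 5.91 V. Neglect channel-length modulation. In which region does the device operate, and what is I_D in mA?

V_SG = V_S − V_G = 9.91 − 8.76 = 1.15 V; V_SD = V_S − V_D = 9.91 − 5.91 = 4 V.
V_ov = V_SG − |V_tp| = 1.15 − 0.72 = 0.43 V.
Since V_SD = 4 V ≥ V_ov = 0.43 V, the device is in saturation.
I_D = ½ k_p V_ov² = 0.5 × 2.9 × 0.43² = 0.268 mA.

Saturation; I_D = 0.268 mA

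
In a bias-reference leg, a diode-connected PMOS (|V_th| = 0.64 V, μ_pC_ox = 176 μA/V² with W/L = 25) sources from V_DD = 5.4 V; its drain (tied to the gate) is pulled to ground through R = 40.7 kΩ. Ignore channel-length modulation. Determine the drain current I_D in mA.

With gate tied to drain, V_SG = V_SD ≥ V_SG − |V_th|, so the device is in saturation.
k_p = μ_pC_ox · (W/L) = 4.4 mA/V².
KCL at the drain: ½ k_p (V_SG − |V_th|)² = (V_DD − V_SG)/R.
Let x = V_SG − 0.64. Then 89.5 x² + x − 4.76 = 0, giving x = 0.225 V (positive root), so V_SG = 0.865 V.
I_D = (V_DD − V_SG)/R = (5.4 − 0.865) / 40.7 = 0.111 mA.

I_D = 0.111 mA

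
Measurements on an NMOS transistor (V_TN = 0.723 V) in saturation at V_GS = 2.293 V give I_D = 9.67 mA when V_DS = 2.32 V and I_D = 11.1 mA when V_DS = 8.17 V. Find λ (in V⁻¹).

With V_GS fixed, I_D ∝ (1 + λ V_DS) in saturation, so I_D2/I_D1 = (1 + λ V_DS2)/(1 + λ V_DS1).
11.1/9.67 = 1.148 = (1 + 8.17 λ)/(1 + 2.32 λ).
Solving: λ (I_D1 V_DS2 − I_D2 V_DS1) = I_D2 − I_D1, so λ = (11.1 − 9.67) / (9.67 × 8.17 − 11.1 × 2.32) = 1.43 / 53.3 = 0.0269 V⁻¹.

λ = 0.0269 V⁻¹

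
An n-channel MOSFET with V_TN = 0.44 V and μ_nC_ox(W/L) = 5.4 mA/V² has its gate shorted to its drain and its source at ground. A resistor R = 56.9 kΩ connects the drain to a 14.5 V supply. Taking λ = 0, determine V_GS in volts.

With gate tied to drain, V_GS = V_DS ≥ V_GS − V_TN, so the device is in saturation.
KCL at the drain: ½ k_n (V_GS − V_TN)² = (V_DD − V_GS)/R.
Let x = V_GS − 0.44. Then 154 x² + x − 14.06 = 0, giving x = 0.299 V (positive root), so V_GS = 0.739 V.
I_D = (V_DD − V_GS)/R = (14.5 − 0.739) / 56.9 = 0.242 mA.

V_GS = 0.739 V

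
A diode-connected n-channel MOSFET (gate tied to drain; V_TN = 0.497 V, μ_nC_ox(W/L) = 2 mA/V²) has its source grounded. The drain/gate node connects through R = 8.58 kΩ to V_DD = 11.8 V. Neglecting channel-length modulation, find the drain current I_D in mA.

With gate tied to drain, V_GS = V_DS ≥ V_GS − V_TN, so the device is in saturation.
KCL at the drain: ½ k_n (V_GS − V_TN)² = (V_DD − V_GS)/R.
Let x = V_GS − 0.497. Then 8.58 x² + x − 11.3 = 0, giving x = 1.09 V (positive root), so V_GS = 1.59 V.
I_D = (V_DD − V_GS)/R = (11.8 − 1.59) / 8.58 = 1.19 mA.

I_D = 1.19 mA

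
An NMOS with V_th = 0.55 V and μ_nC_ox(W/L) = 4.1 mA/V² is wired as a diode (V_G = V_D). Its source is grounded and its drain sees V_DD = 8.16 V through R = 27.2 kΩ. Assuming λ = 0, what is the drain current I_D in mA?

With gate tied to drain, V_GS = V_DS ≥ V_GS − V_th, so the device is in saturation.
KCL at the drain: ½ k_n (V_GS − V_th)² = (V_DD − V_GS)/R.
Let x = V_GS − 0.55. Then 55.8 x² + x − 7.61 = 0, giving x = 0.361 V (positive root), so V_GS = 0.911 V.
I_D = (V_DD − V_GS)/R = (8.16 − 0.911) / 27.2 = 0.267 mA.

I_D = 0.267 mA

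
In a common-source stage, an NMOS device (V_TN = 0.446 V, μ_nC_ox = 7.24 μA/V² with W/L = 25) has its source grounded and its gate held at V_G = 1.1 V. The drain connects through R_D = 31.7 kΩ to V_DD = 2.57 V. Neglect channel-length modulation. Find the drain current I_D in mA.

I_D = 0.0387 mA

V_GS = V_G = 1.1 V, so V_ov = 1.1 − 0.446 = 0.654 V.
k_n = μ_nC_ox · (W/L) = 0.181 mA/V².
Assume saturation: I_D = ½ k_n V_ov² = 0.5 × 0.181 × 0.654² = 0.0387 mA, giving V_DS = V_DD − I_D R_D = 2.57 − 0.0387 × 31.7 = 1.34 V.
V_DS = 1.34 V ≥ V_ov = 0.654 V, confirming saturation.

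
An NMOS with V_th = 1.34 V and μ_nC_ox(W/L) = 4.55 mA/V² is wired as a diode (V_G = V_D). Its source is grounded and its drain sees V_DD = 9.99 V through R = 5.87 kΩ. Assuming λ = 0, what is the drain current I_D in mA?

With gate tied to drain, V_GS = V_DS ≥ V_GS − V_th, so the device is in saturation.
KCL at the drain: ½ k_n (V_GS − V_th)² = (V_DD − V_GS)/R.
Let x = V_GS − 1.34. Then 13.4 x² + x − 8.65 = 0, giving x = 0.768 V (positive root), so V_GS = 2.11 V.
I_D = (V_DD − V_GS)/R = (9.99 − 2.11) / 5.87 = 1.34 mA.

I_D = 1.34 mA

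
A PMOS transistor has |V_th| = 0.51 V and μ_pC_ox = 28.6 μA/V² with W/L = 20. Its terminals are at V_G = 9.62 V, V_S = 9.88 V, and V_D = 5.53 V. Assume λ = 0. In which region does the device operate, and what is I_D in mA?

Cutoff; I_D = 0 mA

V_SG = V_S − V_G = 9.88 − 9.62 = 0.26 V; V_SD = V_S − V_D = 9.88 − 5.53 = 4.35 V.
V_SG = 0.26 V < |V_th| = 0.51 V, so the transistor is in cutoff.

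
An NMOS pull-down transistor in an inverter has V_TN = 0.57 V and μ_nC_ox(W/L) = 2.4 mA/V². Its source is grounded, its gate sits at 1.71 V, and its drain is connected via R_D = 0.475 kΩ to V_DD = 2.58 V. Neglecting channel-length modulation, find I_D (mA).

I_D = 1.56 mA

V_GS = V_G = 1.71 V, so V_ov = 1.71 − 0.57 = 1.14 V.
Assume saturation: I_D = ½ k_n V_ov² = 0.5 × 2.4 × 1.14² = 1.56 mA, giving V_DS = V_DD − I_D R_D = 2.58 − 1.56 × 0.475 = 1.84 V.
V_DS = 1.84 V ≥ V_ov = 1.14 V, confirming saturation.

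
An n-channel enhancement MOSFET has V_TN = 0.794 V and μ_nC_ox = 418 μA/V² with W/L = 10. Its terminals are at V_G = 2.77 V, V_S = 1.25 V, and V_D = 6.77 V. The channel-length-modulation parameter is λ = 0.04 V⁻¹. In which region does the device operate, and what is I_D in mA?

V_GS = V_G − V_S = 2.77 − 1.25 = 1.52 V; V_DS = V_D − V_S = 6.77 − 1.25 = 5.52 V.
k_n = μ_nC_ox · (W/L) = 4.18 mA/V².
V_ov = V_GS − V_TN = 1.52 − 0.794 = 0.726 V.
Since V_DS = 5.52 V ≥ V_ov = 0.726 V, the device is in saturation.
I_D = ½ k_n V_ov² (1 + λ V_DS) = 0.5 × 4.18 × 0.726² × (1 + 0.04 × 5.52) = 1.34 mA.

Saturation; I_D = 1.34 mA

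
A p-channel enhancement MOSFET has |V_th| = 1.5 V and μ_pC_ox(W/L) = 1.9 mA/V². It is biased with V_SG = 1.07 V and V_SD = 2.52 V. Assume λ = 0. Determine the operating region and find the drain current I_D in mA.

Cutoff; I_D = 0 mA

V_SG = 1.07 V < |V_th| = 1.5 V, so the transistor is in cutoff.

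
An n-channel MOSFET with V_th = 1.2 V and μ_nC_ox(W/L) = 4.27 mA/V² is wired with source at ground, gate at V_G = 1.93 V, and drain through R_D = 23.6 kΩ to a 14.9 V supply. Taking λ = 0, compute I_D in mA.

V_GS = V_G = 1.93 V, so V_ov = 1.93 − 1.2 = 0.73 V.
Assume saturation: I_D = ½ k_n V_ov² = 0.5 × 4.27 × 0.73² = 1.14 mA, giving V_DS = V_DD − I_D R_D = 14.9 − 1.14 × 23.6 = -12 V.
But -12 V < V_ov = 0.73 V, so the device is actually in triode.
In triode I_D = k_n[V_ov V_DS − ½ V_DS²] and I_D = (V_DD − V_DS)/R_D. Equating: 50.4 V_DS² − 74.56 V_DS + 14.9 = 0, giving V_DS = 0.238 V (the root below V_ov).
I_D = (14.9 − 0.238) / 23.6 = 0.621 mA.

I_D = 0.621 mA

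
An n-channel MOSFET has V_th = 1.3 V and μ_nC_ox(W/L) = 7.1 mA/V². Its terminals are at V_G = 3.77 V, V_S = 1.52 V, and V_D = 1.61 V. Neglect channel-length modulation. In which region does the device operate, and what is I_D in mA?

Triode; I_D = 0.578 mA

V_GS = V_G − V_S = 3.77 − 1.52 = 2.25 V; V_DS = V_D − V_S = 1.61 − 1.52 = 0.09 V.
V_ov = V_GS − V_th = 2.25 − 1.3 = 0.95 V.
Since V_DS = 0.09 V < V_ov = 0.95 V, the device is in the triode region.
I_D = k_n [V_ov · V_DS − ½ V_DS²] = 7.1 × [0.95 × 0.09 − 0.5 × 0.09²] = 0.578 mA.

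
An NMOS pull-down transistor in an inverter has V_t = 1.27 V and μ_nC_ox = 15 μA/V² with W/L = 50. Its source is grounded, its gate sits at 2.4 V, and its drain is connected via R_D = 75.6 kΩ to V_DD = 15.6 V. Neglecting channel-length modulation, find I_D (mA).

I_D = 0.203 mA

V_GS = V_G = 2.4 V, so V_ov = 2.4 − 1.27 = 1.13 V.
k_n = μ_nC_ox · (W/L) = 0.75 mA/V².
Assume saturation: I_D = ½ k_n V_ov² = 0.5 × 0.75 × 1.13² = 0.479 mA, giving V_DS = V_DD − I_D R_D = 15.6 − 0.479 × 75.6 = -20.6 V.
But -20.6 V < V_ov = 1.13 V, so the device is actually in triode.
In triode I_D = k_n[V_ov V_DS − ½ V_DS²] and I_D = (V_DD − V_DS)/R_D. Equating: 28.3 V_DS² − 65.07 V_DS + 15.6 = 0, giving V_DS = 0.272 V (the root below V_ov).
I_D = (15.6 − 0.272) / 75.6 = 0.203 mA.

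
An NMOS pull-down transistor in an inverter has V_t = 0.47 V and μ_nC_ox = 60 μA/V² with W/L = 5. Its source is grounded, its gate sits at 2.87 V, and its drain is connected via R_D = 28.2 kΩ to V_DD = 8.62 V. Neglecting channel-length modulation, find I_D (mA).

I_D = 0.290 mA

V_GS = V_G = 2.87 V, so V_ov = 2.87 − 0.47 = 2.4 V.
k_n = μ_nC_ox · (W/L) = 0.3 mA/V².
Assume saturation: I_D = ½ k_n V_ov² = 0.5 × 0.3 × 2.4² = 0.864 mA, giving V_DS = V_DD − I_D R_D = 8.62 − 0.864 × 28.2 = -15.7 V.
But -15.7 V < V_ov = 2.4 V, so the device is actually in triode.
In triode I_D = k_n[V_ov V_DS − ½ V_DS²] and I_D = (V_DD − V_DS)/R_D. Equating: 4.23 V_DS² − 21.3 V_DS + 8.62 = 0, giving V_DS = 0.444 V (the root below V_ov).
I_D = (8.62 − 0.444) / 28.2 = 0.29 mA.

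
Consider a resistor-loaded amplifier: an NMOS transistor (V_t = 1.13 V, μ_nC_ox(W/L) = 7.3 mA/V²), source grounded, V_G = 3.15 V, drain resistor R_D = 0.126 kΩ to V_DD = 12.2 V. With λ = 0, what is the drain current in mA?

V_GS = V_G = 3.15 V, so V_ov = 3.15 − 1.13 = 2.02 V.
Assume saturation: I_D = ½ k_n V_ov² = 0.5 × 7.3 × 2.02² = 14.9 mA, giving V_DS = V_DD − I_D R_D = 12.2 − 14.9 × 0.126 = 10.3 V.
V_DS = 10.3 V ≥ V_ov = 2.02 V, confirming saturation.

I_D = 14.9 mA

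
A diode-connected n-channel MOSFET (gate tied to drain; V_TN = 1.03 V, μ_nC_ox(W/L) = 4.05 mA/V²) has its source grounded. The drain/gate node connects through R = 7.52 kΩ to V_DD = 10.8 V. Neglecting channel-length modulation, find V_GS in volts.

V_GS = 1.80 V

With gate tied to drain, V_GS = V_DS ≥ V_GS − V_TN, so the device is in saturation.
KCL at the drain: ½ k_n (V_GS − V_TN)² = (V_DD − V_GS)/R.
Let x = V_GS − 1.03. Then 15.2 x² + x − 9.77 = 0, giving x = 0.769 V (positive root), so V_GS = 1.8 V.
I_D = (V_DD − V_GS)/R = (10.8 − 1.8) / 7.52 = 1.2 mA.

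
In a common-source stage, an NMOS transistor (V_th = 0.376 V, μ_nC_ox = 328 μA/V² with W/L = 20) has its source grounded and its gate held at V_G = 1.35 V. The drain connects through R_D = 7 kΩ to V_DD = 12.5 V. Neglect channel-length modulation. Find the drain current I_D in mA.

V_GS = V_G = 1.35 V, so V_ov = 1.35 − 0.376 = 0.974 V.
k_n = μ_nC_ox · (W/L) = 6.56 mA/V².
Assume saturation: I_D = ½ k_n V_ov² = 0.5 × 6.56 × 0.974² = 3.11 mA, giving V_DS = V_DD − I_D R_D = 12.5 − 3.11 × 7 = -9.28 V.
But -9.28 V < V_ov = 0.974 V, so the device is actually in triode.
In triode I_D = k_n[V_ov V_DS − ½ V_DS²] and I_D = (V_DD − V_DS)/R_D. Equating: 23 V_DS² − 45.73 V_DS + 12.5 = 0, giving V_DS = 0.327 V (the root below V_ov).
I_D = (12.5 − 0.327) / 7 = 1.74 mA.

I_D = 1.74 mA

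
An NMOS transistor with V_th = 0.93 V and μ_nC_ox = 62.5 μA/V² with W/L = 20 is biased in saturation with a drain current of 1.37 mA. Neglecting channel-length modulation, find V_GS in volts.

V_GS = 2.41 V

k_n = μ_nC_ox · (W/L) = 1.25 mA/V².
In saturation I_D = ½ k_n (V_GS − V_th)², so V_GS − V_th = √(2 I_D / k_n) = √(2 × 1.37 / 1.25) = 1.48 V.
V_GS = 0.93 + 1.48 = 2.41 V.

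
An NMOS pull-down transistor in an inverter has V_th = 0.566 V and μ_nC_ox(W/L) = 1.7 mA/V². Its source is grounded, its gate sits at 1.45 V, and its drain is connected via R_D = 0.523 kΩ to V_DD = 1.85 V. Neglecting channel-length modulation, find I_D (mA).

V_GS = V_G = 1.45 V, so V_ov = 1.45 − 0.566 = 0.884 V.
Assume saturation: I_D = ½ k_n V_ov² = 0.5 × 1.7 × 0.884² = 0.664 mA, giving V_DS = V_DD − I_D R_D = 1.85 − 0.664 × 0.523 = 1.5 V.
V_DS = 1.5 V ≥ V_ov = 0.884 V, confirming saturation.

I_D = 0.664 mA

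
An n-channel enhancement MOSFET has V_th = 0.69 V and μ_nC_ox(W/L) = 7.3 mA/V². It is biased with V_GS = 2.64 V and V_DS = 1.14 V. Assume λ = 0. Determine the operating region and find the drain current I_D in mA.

V_ov = V_GS − V_th = 2.64 − 0.69 = 1.95 V.
Since V_DS = 1.14 V < V_ov = 1.95 V, the device is in the triode region.
I_D = k_n [V_ov · V_DS − ½ V_DS²] = 7.3 × [1.95 × 1.14 − 0.5 × 1.14²] = 11.5 mA.

Triode; I_D = 11.5 mA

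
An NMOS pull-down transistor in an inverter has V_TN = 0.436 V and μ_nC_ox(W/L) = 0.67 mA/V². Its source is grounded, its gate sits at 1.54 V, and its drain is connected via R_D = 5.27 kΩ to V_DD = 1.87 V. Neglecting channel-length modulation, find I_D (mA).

I_D = 0.268 mA

V_GS = V_G = 1.54 V, so V_ov = 1.54 − 0.436 = 1.1 V.
Assume saturation: I_D = ½ k_n V_ov² = 0.5 × 0.67 × 1.1² = 0.408 mA, giving V_DS = V_DD − I_D R_D = 1.87 − 0.408 × 5.27 = -0.282 V.
But -0.282 V < V_ov = 1.1 V, so the device is actually in triode.
In triode I_D = k_n[V_ov V_DS − ½ V_DS²] and I_D = (V_DD − V_DS)/R_D. Equating: 1.77 V_DS² − 4.898 V_DS + 1.87 = 0, giving V_DS = 0.457 V (the root below V_ov).
I_D = (1.87 − 0.457) / 5.27 = 0.268 mA.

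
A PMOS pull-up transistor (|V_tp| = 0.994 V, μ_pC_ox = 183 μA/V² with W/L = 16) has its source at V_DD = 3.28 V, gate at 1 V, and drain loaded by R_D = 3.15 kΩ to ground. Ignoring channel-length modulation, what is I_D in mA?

I_D = 0.951 mA

V_SG = V_DD − V_G = 3.28 − 1 = 2.28 V, so V_ov = 2.28 − 0.994 = 1.29 V.
k_p = μ_pC_ox · (W/L) = 2.928 mA/V².
Assume saturation: I_D = ½ k_p V_ov² = 0.5 × 2.928 × 1.29² = 2.42 mA, giving V_SD = V_DD − I_D R_D = 3.28 − 2.42 × 3.15 = -4.35 V.
But -4.35 V < V_ov = 1.29 V, so the device is actually in triode.
In triode I_D = k_p[V_ov V_SD − ½ V_SD²] and I_D = (V_DD − V_SD)/R_D. Equating: 4.61 V_SD² − 12.86 V_SD + 3.28 = 0, giving V_SD = 0.284 V (the root below V_ov).
I_D = (3.28 − 0.284) / 3.15 = 0.951 mA.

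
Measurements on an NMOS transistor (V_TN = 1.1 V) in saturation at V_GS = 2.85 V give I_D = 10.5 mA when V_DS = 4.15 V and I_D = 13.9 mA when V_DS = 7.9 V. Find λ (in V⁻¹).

With V_GS fixed, I_D ∝ (1 + λ V_DS) in saturation, so I_D2/I_D1 = (1 + λ V_DS2)/(1 + λ V_DS1).
13.9/10.5 = 1.324 = (1 + 7.9 λ)/(1 + 4.15 λ).
Solving: λ (I_D1 V_DS2 − I_D2 V_DS1) = I_D2 − I_D1, so λ = (13.9 − 10.5) / (10.5 × 7.9 − 13.9 × 4.15) = 3.4 / 25.3 = 0.135 V⁻¹.

λ = 0.135 V⁻¹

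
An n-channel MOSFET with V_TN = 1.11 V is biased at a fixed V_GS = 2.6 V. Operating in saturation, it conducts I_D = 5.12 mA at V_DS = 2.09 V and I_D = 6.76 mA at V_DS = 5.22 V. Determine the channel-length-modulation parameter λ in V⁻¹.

With V_GS fixed, I_D ∝ (1 + λ V_DS) in saturation, so I_D2/I_D1 = (1 + λ V_DS2)/(1 + λ V_DS1).
6.76/5.12 = 1.32 = (1 + 5.22 λ)/(1 + 2.09 λ).
Solving: λ (I_D1 V_DS2 − I_D2 V_DS1) = I_D2 − I_D1, so λ = (6.76 − 5.12) / (5.12 × 5.22 − 6.76 × 2.09) = 1.64 / 12.6 = 0.13 V⁻¹.

λ = 0.130 V⁻¹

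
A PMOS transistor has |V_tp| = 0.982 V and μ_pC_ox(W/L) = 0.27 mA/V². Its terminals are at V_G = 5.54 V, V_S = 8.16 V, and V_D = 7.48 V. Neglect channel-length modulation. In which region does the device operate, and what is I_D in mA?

V_SG = V_S − V_G = 8.16 − 5.54 = 2.62 V; V_SD = V_S − V_D = 8.16 − 7.48 = 0.68 V.
V_ov = V_SG − |V_tp| = 2.62 − 0.982 = 1.64 V.
Since V_SD = 0.68 V < V_ov = 1.64 V, the device is in the triode region.
I_D = k_p [V_ov · V_SD − ½ V_SD²] = 0.27 × [1.64 × 0.68 − 0.5 × 0.68²] = 0.238 mA.

Triode; I_D = 0.238 mA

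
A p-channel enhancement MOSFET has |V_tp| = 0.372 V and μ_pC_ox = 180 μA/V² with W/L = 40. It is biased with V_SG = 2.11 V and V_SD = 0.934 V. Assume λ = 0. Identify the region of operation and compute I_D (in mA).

Triode; I_D = 8.55 mA

k_p = μ_pC_ox · (W/L) = 7.2 mA/V².
V_ov = V_SG − |V_tp| = 2.11 − 0.372 = 1.74 V.
Since V_SD = 0.934 V < V_ov = 1.74 V, the device is in the triode region.
I_D = k_p [V_ov · V_SD − ½ V_SD²] = 7.2 × [1.74 × 0.934 − 0.5 × 0.934²] = 8.55 mA.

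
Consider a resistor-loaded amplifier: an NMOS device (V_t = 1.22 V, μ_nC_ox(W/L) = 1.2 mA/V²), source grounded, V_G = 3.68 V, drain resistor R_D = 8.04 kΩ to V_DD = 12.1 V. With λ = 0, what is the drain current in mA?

I_D = 1.44 mA

V_GS = V_G = 3.68 V, so V_ov = 3.68 − 1.22 = 2.46 V.
Assume saturation: I_D = ½ k_n V_ov² = 0.5 × 1.2 × 2.46² = 3.63 mA, giving V_DS = V_DD − I_D R_D = 12.1 − 3.63 × 8.04 = -17.1 V.
But -17.1 V < V_ov = 2.46 V, so the device is actually in triode.
In triode I_D = k_n[V_ov V_DS − ½ V_DS²] and I_D = (V_DD − V_DS)/R_D. Equating: 4.82 V_DS² − 24.73 V_DS + 12.1 = 0, giving V_DS = 0.548 V (the root below V_ov).
I_D = (12.1 − 0.548) / 8.04 = 1.44 mA.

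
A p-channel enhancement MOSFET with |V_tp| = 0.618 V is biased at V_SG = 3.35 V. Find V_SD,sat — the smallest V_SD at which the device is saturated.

V_SD,sat = 2.73 V

The boundary between triode and saturation is V_SD = V_SG − |V_tp| = V_ov.
V_ov = 3.35 − 0.618 = 2.73 V.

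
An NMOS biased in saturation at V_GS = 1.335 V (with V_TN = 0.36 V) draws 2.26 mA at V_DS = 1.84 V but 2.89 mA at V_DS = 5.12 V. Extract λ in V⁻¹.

λ = 0.101 V⁻¹

With V_GS fixed, I_D ∝ (1 + λ V_DS) in saturation, so I_D2/I_D1 = (1 + λ V_DS2)/(1 + λ V_DS1).
2.89/2.26 = 1.279 = (1 + 5.12 λ)/(1 + 1.84 λ).
Solving: λ (I_D1 V_DS2 − I_D2 V_DS1) = I_D2 − I_D1, so λ = (2.89 − 2.26) / (2.26 × 5.12 − 2.89 × 1.84) = 0.63 / 6.25 = 0.101 V⁻¹.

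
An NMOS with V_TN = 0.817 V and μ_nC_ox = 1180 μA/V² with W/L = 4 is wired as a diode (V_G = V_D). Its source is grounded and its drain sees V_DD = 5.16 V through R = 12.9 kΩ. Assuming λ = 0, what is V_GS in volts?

With gate tied to drain, V_GS = V_DS ≥ V_GS − V_TN, so the device is in saturation.
k_n = μ_nC_ox · (W/L) = 4.72 mA/V².
KCL at the drain: ½ k_n (V_GS − V_TN)² = (V_DD − V_GS)/R.
Let x = V_GS − 0.817. Then 30.4 x² + x − 4.343 = 0, giving x = 0.362 V (positive root), so V_GS = 1.18 V.
I_D = (V_DD − V_GS)/R = (5.16 − 1.18) / 12.9 = 0.309 mA.

V_GS = 1.18 V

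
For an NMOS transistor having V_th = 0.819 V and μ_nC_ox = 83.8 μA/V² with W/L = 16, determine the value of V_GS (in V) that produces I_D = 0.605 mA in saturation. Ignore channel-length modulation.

V_GS = 1.77 V

k_n = μ_nC_ox · (W/L) = 1.341 mA/V².
In saturation I_D = ½ k_n (V_GS − V_th)², so V_GS − V_th = √(2 I_D / k_n) = √(2 × 0.605 / 1.341) = 0.95 V.
V_GS = 0.819 + 0.95 = 1.77 V.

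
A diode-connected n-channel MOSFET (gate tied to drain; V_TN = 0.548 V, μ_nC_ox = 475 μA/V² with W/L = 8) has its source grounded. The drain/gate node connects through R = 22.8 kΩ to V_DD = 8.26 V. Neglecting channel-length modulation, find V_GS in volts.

With gate tied to drain, V_GS = V_DS ≥ V_GS − V_TN, so the device is in saturation.
k_n = μ_nC_ox · (W/L) = 3.8 mA/V².
KCL at the drain: ½ k_n (V_GS − V_TN)² = (V_DD − V_GS)/R.
Let x = V_GS − 0.548. Then 43.3 x² + x − 7.712 = 0, giving x = 0.411 V (positive root), so V_GS = 0.959 V.
I_D = (V_DD − V_GS)/R = (8.26 − 0.959) / 22.8 = 0.32 mA.

V_GS = 0.959 V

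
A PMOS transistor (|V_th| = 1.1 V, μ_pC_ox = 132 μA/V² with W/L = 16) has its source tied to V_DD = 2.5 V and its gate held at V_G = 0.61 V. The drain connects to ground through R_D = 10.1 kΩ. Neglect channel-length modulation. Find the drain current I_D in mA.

V_SG = V_DD − V_G = 2.5 − 0.61 = 1.89 V, so V_ov = 1.89 − 1.1 = 0.79 V.
k_p = μ_pC_ox · (W/L) = 2.112 mA/V².
Assume saturation: I_D = ½ k_p V_ov² = 0.5 × 2.112 × 0.79² = 0.659 mA, giving V_SD = V_DD − I_D R_D = 2.5 − 0.659 × 10.1 = -4.16 V.
But -4.16 V < V_ov = 0.79 V, so the device is actually in triode.
In triode I_D = k_p[V_ov V_SD − ½ V_SD²] and I_D = (V_DD − V_SD)/R_D. Equating: 10.7 V_SD² − 17.85 V_SD + 2.5 = 0, giving V_SD = 0.154 V (the root below V_ov).
I_D = (2.5 − 0.154) / 10.1 = 0.232 mA.

I_D = 0.232 mA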